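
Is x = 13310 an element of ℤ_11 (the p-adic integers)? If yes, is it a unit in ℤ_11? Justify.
x ∈ ℤ_11 but not a unit; v_11(x) = 3 > 0

ℤ_11 = {x ∈ ℚ_11 : v_11(x) ≥ 0} and ℤ_11^× = {x ∈ ℤ_11 : v_11(x) = 0}. Here v_11(13310) = v_11(num) − v_11(den) = 3; compare against these criteria.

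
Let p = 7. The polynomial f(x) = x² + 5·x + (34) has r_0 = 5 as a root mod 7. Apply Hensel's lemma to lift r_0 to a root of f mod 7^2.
r_1 = 19 (mod 49)

Hensel: r_{i+1} = r_i − f(r_i)·(f′(r_i))^{-1} mod 7^{i+2}, f′(x) = 2x + 5. Iterate:
  r_0 = 5 (mod 7)
  r_1 = 19 (mod 49)
Final: r = 19 satisfies f(r) ≡ 0 mod 7^2.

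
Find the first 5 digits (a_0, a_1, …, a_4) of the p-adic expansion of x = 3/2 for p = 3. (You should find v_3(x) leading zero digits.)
(a_0, …, a_4) = (0, 2, 1, 1, 1)

v_3(3/2) = 1, so a_0 = ... = a_0 = 0. Factor out: x = 3^1 · u with u = 1/2 a unit in ℤ_3. Expand u iteratively via a_{v+i} = u_i mod 3, u_{i+1} = (u_i − a_{v+i})/3:
  u_0 = 1/2;  a_1 = 2;  u_1 = (u_0 − 2)/3 = -1/2
  u_1 = -1/2;  a_2 = 1;  u_2 = (u_1 − 1)/3 = -1/2
  u_2 = -1/2;  a_3 = 1;  u_3 = (u_2 − 1)/3 = -1/2
  u_3 = -1/2;  a_4 = 1;  u_4 = (u_3 − 1)/3 = -1/2
Digits: (0, 2, 1, 1, 1).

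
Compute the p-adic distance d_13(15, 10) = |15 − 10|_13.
d_13(15, 10) = 1

Step 1 — x − y = 15 − 10 = 5. Step 2 — v_13(5) = 0 (factor: 5 = (13^0 · 5); the sign does not affect v_p). Step 3 — |x − y|_13 = 13^{0} = 1.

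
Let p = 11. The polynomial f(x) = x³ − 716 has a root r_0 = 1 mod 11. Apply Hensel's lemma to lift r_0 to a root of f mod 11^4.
r_3 = 8064 (mod 14641)

Hensel: r_{i+1} = r_i − f(r_i)/f′(r_i) mod 11^{i+2}, where f′(x) = 3x². Iterate:
  r_0 = 1 (mod 11)
  r_1 = 78 (mod 121)
  r_2 = 78 (mod 1331)
  r_3 = 8064 (mod 14641)
Final: r = 8064 with f(r) ≡ 0 mod 11^4.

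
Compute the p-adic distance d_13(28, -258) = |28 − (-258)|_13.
d_13(28, -258) = 1/13

Step 1 — x − y = 28 − (-258) = 286. Step 2 — v_13(286) = 1 (factor: 286 = (13^1 · 22); the sign does not affect v_p). Step 3 — |x − y|_13 = 13^{-1} = 1/13.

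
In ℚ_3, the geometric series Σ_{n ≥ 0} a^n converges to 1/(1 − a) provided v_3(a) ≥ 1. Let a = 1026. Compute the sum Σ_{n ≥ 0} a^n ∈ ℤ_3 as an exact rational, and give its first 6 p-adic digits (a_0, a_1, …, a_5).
Σ a^n = 1/(1 − a) = -1/1025;  first 6 digits = (1, 0, 0, 2, 0, 1)

v_3(a) = 3 ≥ 1, so the series converges in ℤ_3 to 1/(1 − a) = 1/(1 − 1026) = -1/1025. Expand this rational in ℤ_3: compute digits iteratively via d_i = x_i mod 3, x_{i+1} = (x_i − d_i)/3. The first 6 digits are (1, 0, 0, 2, 0, 1).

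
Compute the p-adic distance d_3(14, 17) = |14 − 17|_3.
d_3(14, 17) = 1/3

Step 1 — x − y = 14 − 17 = -3. Step 2 — v_3(-3) = 1 (factor: -3 = −(3^1 · 1); the sign does not affect v_p). Step 3 — |x − y|_3 = 3^{-1} = 1/3.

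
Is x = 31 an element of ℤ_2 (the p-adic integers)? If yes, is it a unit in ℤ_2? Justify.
x ∈ ℤ_2^× (unit); v_2(x) = 0

ℤ_2 = {x ∈ ℚ_2 : v_2(x) ≥ 0} and ℤ_2^× = {x ∈ ℤ_2 : v_2(x) = 0}. Here v_2(31) = v_2(num) − v_2(den) = 0; compare against these criteria.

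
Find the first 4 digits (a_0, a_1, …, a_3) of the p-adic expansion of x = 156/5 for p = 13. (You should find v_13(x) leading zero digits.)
(a_0, …, a_3) = (0, 5, 5, 10)

v_13(156/5) = 1, so a_0 = ... = a_0 = 0. Factor out: x = 13^1 · u with u = 12/5 a unit in ℤ_13. Expand u iteratively via a_{v+i} = u_i mod 13, u_{i+1} = (u_i − a_{v+i})/13:
  u_0 = 12/5;  a_1 = 5;  u_1 = (u_0 − 5)/13 = -1/5
  u_1 = -1/5;  a_2 = 5;  u_2 = (u_1 − 5)/13 = -2/5
  u_2 = -2/5;  a_3 = 10;  u_3 = (u_2 − 10)/13 = -4/5
Digits: (0, 5, 5, 10).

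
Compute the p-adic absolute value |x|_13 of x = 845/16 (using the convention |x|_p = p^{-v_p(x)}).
|845/16|_13 = 1/169

Step 1 — compute v_13(x) by factoring powers of 13 out of the numerator and denominator: v_13(845/16) = 2. Step 2 — apply |x|_p = p^{-v_p(x)} = 13^{-2} = 1/169.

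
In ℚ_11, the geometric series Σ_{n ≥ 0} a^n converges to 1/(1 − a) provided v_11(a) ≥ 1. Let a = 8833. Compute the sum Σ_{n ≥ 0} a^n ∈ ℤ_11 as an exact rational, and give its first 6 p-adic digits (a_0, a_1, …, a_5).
Σ a^n = 1/(1 − a) = -1/8832;  first 6 digits = (1, 0, 7, 6, 5, 0)

v_11(a) = 2 ≥ 1, so the series converges in ℤ_11 to 1/(1 − a) = 1/(1 − 8833) = -1/8832. Expand this rational in ℤ_11: compute digits iteratively via d_i = x_i mod 11, x_{i+1} = (x_i − d_i)/11. The first 6 digits are (1, 0, 7, 6, 5, 0).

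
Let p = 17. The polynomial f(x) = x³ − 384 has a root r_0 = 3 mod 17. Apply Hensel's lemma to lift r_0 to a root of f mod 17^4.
r_3 = 78849 (mod 83521)

Hensel: r_{i+1} = r_i − f(r_i)/f′(r_i) mod 17^{i+2}, where f′(x) = 3x². Iterate:
  r_0 = 3 (mod 17)
  r_1 = 241 (mod 289)
  r_2 = 241 (mod 4913)
  r_3 = 78849 (mod 83521)
Final: r = 78849 with f(r) ≡ 0 mod 17^4.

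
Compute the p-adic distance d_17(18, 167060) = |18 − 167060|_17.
d_17(18, 167060) = 1/83521

Step 1 — x − y = 18 − 167060 = -167042. Step 2 — v_17(-167042) = 4 (factor: -167042 = −(17^4 · 2); the sign does not affect v_p). Step 3 — |x − y|_17 = 17^{-4} = 1/83521.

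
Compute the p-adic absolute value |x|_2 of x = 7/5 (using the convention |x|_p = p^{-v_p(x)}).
|7/5|_2 = 1

Step 1 — compute v_2(x) by factoring powers of 2 out of the numerator and denominator: v_2(7/5) = 0. Step 2 — apply |x|_p = p^{-v_p(x)} = 2^{0} = 1.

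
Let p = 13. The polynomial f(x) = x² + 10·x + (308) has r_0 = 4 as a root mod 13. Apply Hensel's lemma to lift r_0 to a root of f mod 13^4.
r_3 = 8077 (mod 28561)

Hensel: r_{i+1} = r_i − f(r_i)·(f′(r_i))^{-1} mod 13^{i+2}, f′(x) = 2x + 10. Iterate:
  r_0 = 4 (mod 13)
  r_1 = 134 (mod 169)
  r_2 = 1486 (mod 2197)
  r_3 = 8077 (mod 28561)
Final: r = 8077 satisfies f(r) ≡ 0 mod 13^4.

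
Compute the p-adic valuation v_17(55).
v_17(55) = 0

v_17(n) is the largest exponent k such that 17^k divides n. Factor out: 55 = 17^0 · 55. (Sign doesn't affect v_p.) So v_17(55) = 0.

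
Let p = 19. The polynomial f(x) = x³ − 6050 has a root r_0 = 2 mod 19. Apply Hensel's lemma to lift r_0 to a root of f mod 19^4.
r_3 = 106098 (mod 130321)

Hensel: r_{i+1} = r_i − f(r_i)/f′(r_i) mod 19^{i+2}, where f′(x) = 3x². Iterate:
  r_0 = 2 (mod 19)
  r_1 = 325 (mod 361)
  r_2 = 3213 (mod 6859)
  r_3 = 106098 (mod 130321)
Final: r = 106098 with f(r) ≡ 0 mod 19^4.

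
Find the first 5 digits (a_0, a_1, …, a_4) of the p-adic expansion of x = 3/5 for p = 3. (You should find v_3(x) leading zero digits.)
(a_0, …, a_4) = (0, 2, 0, 1, 2)

v_3(3/5) = 1, so a_0 = ... = a_0 = 0. Factor out: x = 3^1 · u with u = 1/5 a unit in ℤ_3. Expand u iteratively via a_{v+i} = u_i mod 3, u_{i+1} = (u_i − a_{v+i})/3:
  u_0 = 1/5;  a_1 = 2;  u_1 = (u_0 − 2)/3 = -3/5
  u_1 = -3/5;  a_2 = 0;  u_2 = (u_1 − 0)/3 = -1/5
  u_2 = -1/5;  a_3 = 1;  u_3 = (u_2 − 1)/3 = -2/5
  u_3 = -2/5;  a_4 = 2;  u_4 = (u_3 − 2)/3 = -4/5
Digits: (0, 2, 0, 1, 2).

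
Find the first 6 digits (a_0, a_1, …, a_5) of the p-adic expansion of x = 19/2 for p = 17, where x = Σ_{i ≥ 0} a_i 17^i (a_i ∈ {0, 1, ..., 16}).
(a_0, …, a_5) = (1, 9, 8, 8, 8, 8)

v_17(19/2) = 0 (numerator and denominator both coprime to 17), so x ∈ ℤ_17^×. Compute digits iteratively via a_i = x_i mod 17, x_{i+1} = (x_i − a_i)/17, with x_0 = x:
  x_0 = 19/2;  a_0 = 1;  x_1 = (x_0 − 1)/17 = 1/2
  x_1 = 1/2;  a_1 = 9;  x_2 = (x_1 − 9)/17 = -1/2
  x_2 = -1/2;  a_2 = 8;  x_3 = (x_2 − 8)/17 = -1/2
  x_3 = -1/2;  a_3 = 8;  x_4 = (x_3 − 8)/17 = -1/2
  x_4 = -1/2;  a_4 = 8;  x_5 = (x_4 − 8)/17 = -1/2
  x_5 = -1/2;  a_5 = 8;  x_6 = (x_5 − 8)/17 = -1/2
Digits: (1, 9, 8, 8, 8, 8).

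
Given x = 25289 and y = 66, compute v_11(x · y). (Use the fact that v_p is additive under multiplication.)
v_11(1669074) = 4

v_p(x) = 3 (factor: 25289 = 11^3 · 19); v_p(y) = 1 (factor: 66 = 11^1 · 6). Additivity: v_p(xy) = v_p(x) + v_p(y) = 3 + 1 = 4. (Direct check: xy = 1669074 = 11^4 · (114).)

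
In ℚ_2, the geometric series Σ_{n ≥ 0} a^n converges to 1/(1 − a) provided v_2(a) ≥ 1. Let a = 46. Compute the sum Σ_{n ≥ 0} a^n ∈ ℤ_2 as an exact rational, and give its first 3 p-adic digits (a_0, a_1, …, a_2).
Σ a^n = 1/(1 − a) = -1/45;  first 3 digits = (1, 1, 0)

v_2(a) = 1 ≥ 1, so the series converges in ℤ_2 to 1/(1 − a) = 1/(1 − 46) = -1/45. Expand this rational in ℤ_2: compute digits iteratively via d_i = x_i mod 2, x_{i+1} = (x_i − d_i)/2. The first 3 digits are (1, 1, 0).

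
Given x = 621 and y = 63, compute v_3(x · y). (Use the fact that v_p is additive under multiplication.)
v_3(39123) = 5

v_p(x) = 3 (factor: 621 = 3^3 · 23); v_p(y) = 2 (factor: 63 = 3^2 · 7). Additivity: v_p(xy) = v_p(x) + v_p(y) = 3 + 2 = 5. (Direct check: xy = 39123 = 3^5 · (161).)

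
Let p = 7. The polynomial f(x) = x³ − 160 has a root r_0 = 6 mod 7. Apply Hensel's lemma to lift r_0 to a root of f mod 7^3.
r_2 = 265 (mod 343)

Hensel: r_{i+1} = r_i − f(r_i)/f′(r_i) mod 7^{i+2}, where f′(x) = 3x². Iterate:
  r_0 = 6 (mod 7)
  r_1 = 20 (mod 49)
  r_2 = 265 (mod 343)
Final: r = 265 with f(r) ≡ 0 mod 7^3.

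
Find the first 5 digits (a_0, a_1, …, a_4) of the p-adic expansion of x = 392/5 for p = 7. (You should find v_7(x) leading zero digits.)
(a_0, …, a_4) = (0, 0, 3, 4, 5)

v_7(392/5) = 2, so a_0 = ... = a_1 = 0. Factor out: x = 7^2 · u with u = 8/5 a unit in ℤ_7. Expand u iteratively via a_{v+i} = u_i mod 7, u_{i+1} = (u_i − a_{v+i})/7:
  u_0 = 8/5;  a_2 = 3;  u_1 = (u_0 − 3)/7 = -1/5
  u_1 = -1/5;  a_3 = 4;  u_2 = (u_1 − 4)/7 = -3/5
  u_2 = -3/5;  a_4 = 5;  u_3 = (u_2 − 5)/7 = -4/5
Digits: (0, 0, 3, 4, 5).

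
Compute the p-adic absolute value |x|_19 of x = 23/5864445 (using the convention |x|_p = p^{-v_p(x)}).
|23/5864445|_19 = 130321

Step 1 — compute v_19(x) by factoring powers of 19 out of the numerator and denominator: v_19(23/5864445) = -4. Step 2 — apply |x|_p = p^{-v_p(x)} = 19^{4} = 130321.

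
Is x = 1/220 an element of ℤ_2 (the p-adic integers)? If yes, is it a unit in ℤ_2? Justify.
x ∉ ℤ_2 (v_2(x) = -2 < 0)

ℤ_2 = {x ∈ ℚ_2 : v_2(x) ≥ 0} and ℤ_2^× = {x ∈ ℤ_2 : v_2(x) = 0}. Here v_2(1/220) = v_2(num) − v_2(den) = -2; compare against these criteria.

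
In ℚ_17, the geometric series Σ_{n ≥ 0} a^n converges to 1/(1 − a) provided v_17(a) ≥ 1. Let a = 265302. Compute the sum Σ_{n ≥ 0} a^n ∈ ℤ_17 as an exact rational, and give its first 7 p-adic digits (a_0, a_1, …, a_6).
Σ a^n = 1/(1 − a) = -1/265301;  first 7 digits = (1, 0, 0, 3, 3, 0, 9)

v_17(a) = 3 ≥ 1, so the series converges in ℤ_17 to 1/(1 − a) = 1/(1 − 265302) = -1/265301. Expand this rational in ℤ_17: compute digits iteratively via d_i = x_i mod 17, x_{i+1} = (x_i − d_i)/17. The first 7 digits are (1, 0, 0, 3, 3, 0, 9).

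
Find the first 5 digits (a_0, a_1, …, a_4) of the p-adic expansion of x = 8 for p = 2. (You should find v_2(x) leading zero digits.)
(a_0, …, a_4) = (0, 0, 0, 1, 0)

v_2(8) = 3, so a_0 = ... = a_2 = 0. Factor out: x = 2^3 · u with u = 1 a unit in ℤ_2. Expand u iteratively via a_{v+i} = u_i mod 2, u_{i+1} = (u_i − a_{v+i})/2:
  u_0 = 1;  a_3 = 1;  u_1 = (u_0 − 1)/2 = 0
  u_1 = 0;  a_4 = 0;  u_2 = (u_1 − 0)/2 = 0
Digits: (0, 0, 0, 1, 0).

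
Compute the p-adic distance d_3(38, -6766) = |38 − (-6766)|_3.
d_3(38, -6766) = 1/243

Step 1 — x − y = 38 − (-6766) = 6804. Step 2 — v_3(6804) = 5 (factor: 6804 = (3^5 · 28); the sign does not affect v_p). Step 3 — |x − y|_3 = 3^{-5} = 1/243.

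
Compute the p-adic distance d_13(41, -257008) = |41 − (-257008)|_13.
d_13(41, -257008) = 1/28561

Step 1 — x − y = 41 − (-257008) = 257049. Step 2 — v_13(257049) = 4 (factor: 257049 = (13^4 · 9); the sign does not affect v_p). Step 3 — |x − y|_13 = 13^{-4} = 1/28561.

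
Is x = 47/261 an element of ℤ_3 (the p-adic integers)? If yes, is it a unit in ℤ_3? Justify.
x ∉ ℤ_3 (v_3(x) = -2 < 0)

ℤ_3 = {x ∈ ℚ_3 : v_3(x) ≥ 0} and ℤ_3^× = {x ∈ ℤ_3 : v_3(x) = 0}. Here v_3(47/261) = v_3(num) − v_3(den) = -2; compare against these criteria.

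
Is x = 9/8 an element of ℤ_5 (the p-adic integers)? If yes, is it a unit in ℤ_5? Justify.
x ∈ ℤ_5^× (unit); v_5(x) = 0

ℤ_5 = {x ∈ ℚ_5 : v_5(x) ≥ 0} and ℤ_5^× = {x ∈ ℤ_5 : v_5(x) = 0}. Here v_5(9/8) = v_5(num) − v_5(den) = 0; compare against these criteria.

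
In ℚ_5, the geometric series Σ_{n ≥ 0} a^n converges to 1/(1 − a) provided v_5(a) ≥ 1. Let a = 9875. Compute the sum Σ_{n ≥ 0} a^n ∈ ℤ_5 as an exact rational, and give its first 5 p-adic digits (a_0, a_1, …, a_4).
Σ a^n = 1/(1 − a) = -1/9874;  first 5 digits = (1, 0, 0, 4, 0)

v_5(a) = 3 ≥ 1, so the series converges in ℤ_5 to 1/(1 − a) = 1/(1 − 9875) = -1/9874. Expand this rational in ℤ_5: compute digits iteratively via d_i = x_i mod 5, x_{i+1} = (x_i − d_i)/5. The first 5 digits are (1, 0, 0, 4, 0).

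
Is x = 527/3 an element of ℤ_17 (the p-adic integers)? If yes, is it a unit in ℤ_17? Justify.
x ∈ ℤ_17 but not a unit; v_17(x) = 1 > 0

ℤ_17 = {x ∈ ℚ_17 : v_17(x) ≥ 0} and ℤ_17^× = {x ∈ ℤ_17 : v_17(x) = 0}. Here v_17(527/3) = v_17(num) − v_17(den) = 1; compare against these criteria.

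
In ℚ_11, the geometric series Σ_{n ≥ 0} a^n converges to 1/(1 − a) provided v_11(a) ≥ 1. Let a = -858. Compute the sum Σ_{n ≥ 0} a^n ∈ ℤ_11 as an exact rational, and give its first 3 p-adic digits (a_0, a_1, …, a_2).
Σ a^n = 1/(1 − a) = 1/859;  first 3 digits = (1, 10, 4)

v_11(a) = 1 ≥ 1, so the series converges in ℤ_11 to 1/(1 − a) = 1/(1 − (-858)) = 1/859. Expand this rational in ℤ_11: compute digits iteratively via d_i = x_i mod 11, x_{i+1} = (x_i − d_i)/11. The first 3 digits are (1, 10, 4).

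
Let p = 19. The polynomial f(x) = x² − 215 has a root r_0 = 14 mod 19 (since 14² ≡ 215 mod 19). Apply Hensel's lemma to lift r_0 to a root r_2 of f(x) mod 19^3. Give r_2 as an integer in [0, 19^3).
r_2 = 698 (mod 6859)

Hensel's recurrence: r_{i+1} = r_i − f(r_i)·(f′(r_i))^{-1} mod 19^{i+2}, with f′(x) = 2x. Iterate:
  r_0 = 14 (mod 19)
  r_1 = 337 (mod 361)
  r_2 = 698 (mod 6859)
Final: r_2 = 698, and one checks f(r_2) ≡ 0 mod 19^3.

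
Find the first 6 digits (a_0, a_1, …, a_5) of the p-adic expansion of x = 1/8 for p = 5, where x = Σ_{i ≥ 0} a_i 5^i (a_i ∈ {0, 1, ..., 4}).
(a_0, …, a_5) = (2, 4, 1, 4, 1, 4)

v_5(1/8) = 0 (numerator and denominator both coprime to 5), so x ∈ ℤ_5^×. Compute digits iteratively via a_i = x_i mod 5, x_{i+1} = (x_i − a_i)/5, with x_0 = x:
  x_0 = 1/8;  a_0 = 2;  x_1 = (x_0 − 2)/5 = -3/8
  x_1 = -3/8;  a_1 = 4;  x_2 = (x_1 − 4)/5 = -7/8
  x_2 = -7/8;  a_2 = 1;  x_3 = (x_2 − 1)/5 = -3/8
  x_3 = -3/8;  a_3 = 4;  x_4 = (x_3 − 4)/5 = -7/8
  x_4 = -7/8;  a_4 = 1;  x_5 = (x_4 − 1)/5 = -3/8
  x_5 = -3/8;  a_5 = 4;  x_6 = (x_5 − 4)/5 = -7/8
Digits: (2, 4, 1, 4, 1, 4).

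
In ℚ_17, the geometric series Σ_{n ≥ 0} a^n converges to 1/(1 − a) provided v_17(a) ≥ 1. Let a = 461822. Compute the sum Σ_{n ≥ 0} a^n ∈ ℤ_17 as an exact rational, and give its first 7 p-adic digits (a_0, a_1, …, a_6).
Σ a^n = 1/(1 − a) = -1/461821;  first 7 digits = (1, 0, 0, 9, 5, 0, 13)

v_17(a) = 3 ≥ 1, so the series converges in ℤ_17 to 1/(1 − a) = 1/(1 − 461822) = -1/461821. Expand this rational in ℤ_17: compute digits iteratively via d_i = x_i mod 17, x_{i+1} = (x_i − d_i)/17. The first 7 digits are (1, 0, 0, 9, 5, 0, 13).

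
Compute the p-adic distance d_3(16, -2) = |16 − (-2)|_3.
d_3(16, -2) = 1/9

Step 1 — x − y = 16 − (-2) = 18. Step 2 — v_3(18) = 2 (factor: 18 = (3^2 · 2); the sign does not affect v_p). Step 3 — |x − y|_3 = 3^{-2} = 1/9.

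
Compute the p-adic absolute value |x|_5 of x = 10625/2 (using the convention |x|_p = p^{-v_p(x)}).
|10625/2|_5 = 1/625

Step 1 — compute v_5(x) by factoring powers of 5 out of the numerator and denominator: v_5(10625/2) = 4. Step 2 — apply |x|_p = p^{-v_p(x)} = 5^{-4} = 1/625.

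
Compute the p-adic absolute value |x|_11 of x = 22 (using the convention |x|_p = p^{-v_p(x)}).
|22|_11 = 1/11

Step 1 — compute v_11(x) by factoring powers of 11 out of the numerator and denominator: v_11(22) = 1. Step 2 — apply |x|_p = p^{-v_p(x)} = 11^{-1} = 1/11.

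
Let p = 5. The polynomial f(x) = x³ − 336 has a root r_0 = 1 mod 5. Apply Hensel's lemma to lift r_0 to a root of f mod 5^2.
r_1 = 21 (mod 25)

Hensel: r_{i+1} = r_i − f(r_i)/f′(r_i) mod 5^{i+2}, where f′(x) = 3x². Iterate:
  r_0 = 1 (mod 5)
  r_1 = 21 (mod 25)
Final: r = 21 with f(r) ≡ 0 mod 5^2.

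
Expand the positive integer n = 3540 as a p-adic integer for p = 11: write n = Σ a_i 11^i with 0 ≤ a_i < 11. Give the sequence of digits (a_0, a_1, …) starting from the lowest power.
(a_0, a_1, …) = (9, 2, 7, 2)

Repeated division by 11 gives the digits low-to-high: 3540 = 9 + 2·11^1 + 7·11^2 + 2·11^3. Digit sequence: (9, 2, 7, 2).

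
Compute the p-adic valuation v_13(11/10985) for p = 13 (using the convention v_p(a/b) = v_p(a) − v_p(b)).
v_13(11/10985) = -3

Factor powers of 13 from the numerator and denominator of the reduced fraction: 11 = 13^0 · 11 and 10985 = 13^3 · 5. Apply v_p(a/b) = v_p(a) − v_p(b): v_13(11/10985) = 0 − 3 = -3.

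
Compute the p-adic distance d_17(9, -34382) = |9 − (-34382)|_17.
d_17(9, -34382) = 1/4913

Step 1 — x − y = 9 − (-34382) = 34391. Step 2 — v_17(34391) = 3 (factor: 34391 = (17^3 · 7); the sign does not affect v_p). Step 3 — |x − y|_17 = 17^{-3} = 1/4913.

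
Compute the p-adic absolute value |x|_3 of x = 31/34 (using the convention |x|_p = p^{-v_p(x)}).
|31/34|_3 = 1

Step 1 — compute v_3(x) by factoring powers of 3 out of the numerator and denominator: v_3(31/34) = 0. Step 2 — apply |x|_p = p^{-v_p(x)} = 3^{0} = 1.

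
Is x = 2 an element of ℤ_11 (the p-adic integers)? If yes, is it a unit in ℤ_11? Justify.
x ∈ ℤ_11^× (unit); v_11(x) = 0

ℤ_11 = {x ∈ ℚ_11 : v_11(x) ≥ 0} and ℤ_11^× = {x ∈ ℤ_11 : v_11(x) = 0}. Here v_11(2) = v_11(num) − v_11(den) = 0; compare against these criteria.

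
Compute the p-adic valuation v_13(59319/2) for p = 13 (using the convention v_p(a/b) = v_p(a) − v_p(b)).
v_13(59319/2) = 3

Factor powers of 13 from the numerator and denominator of the reduced fraction: 59319 = 13^3 · 27 and 2 = 13^0 · 2. Apply v_p(a/b) = v_p(a) − v_p(b): v_13(59319/2) = 3 − 0 = 3.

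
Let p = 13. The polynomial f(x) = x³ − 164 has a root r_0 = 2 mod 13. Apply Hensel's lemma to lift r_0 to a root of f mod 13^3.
r_2 = 1029 (mod 2197)

Hensel: r_{i+1} = r_i − f(r_i)/f′(r_i) mod 13^{i+2}, where f′(x) = 3x². Iterate:
  r_0 = 2 (mod 13)
  r_1 = 15 (mod 169)
  r_2 = 1029 (mod 2197)
Final: r = 1029 with f(r) ≡ 0 mod 13^3.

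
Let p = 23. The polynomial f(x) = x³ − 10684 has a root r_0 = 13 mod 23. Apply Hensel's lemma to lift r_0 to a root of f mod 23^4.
r_3 = 146569 (mod 279841)

Hensel: r_{i+1} = r_i − f(r_i)/f′(r_i) mod 23^{i+2}, where f′(x) = 3x². Iterate:
  r_0 = 13 (mod 23)
  r_1 = 36 (mod 529)
  r_2 = 565 (mod 12167)
  r_3 = 146569 (mod 279841)
Final: r = 146569 with f(r) ≡ 0 mod 23^4.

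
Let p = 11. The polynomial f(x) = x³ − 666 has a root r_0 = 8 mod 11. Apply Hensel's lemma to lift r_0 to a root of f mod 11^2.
r_1 = 63 (mod 121)

Hensel: r_{i+1} = r_i − f(r_i)/f′(r_i) mod 11^{i+2}, where f′(x) = 3x². Iterate:
  r_0 = 8 (mod 11)
  r_1 = 63 (mod 121)
Final: r = 63 with f(r) ≡ 0 mod 11^2.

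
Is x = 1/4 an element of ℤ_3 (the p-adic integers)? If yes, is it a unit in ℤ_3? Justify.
x ∈ ℤ_3^× (unit); v_3(x) = 0

ℤ_3 = {x ∈ ℚ_3 : v_3(x) ≥ 0} and ℤ_3^× = {x ∈ ℤ_3 : v_3(x) = 0}. Here v_3(1/4) = v_3(num) − v_3(den) = 0; compare against these criteria.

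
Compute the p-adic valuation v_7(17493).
v_7(17493) = 3

v_7(n) is the largest exponent k such that 7^k divides n. Factor out: 17493 = 7^3 · 51. (Sign doesn't affect v_p.) So v_7(17493) = 3.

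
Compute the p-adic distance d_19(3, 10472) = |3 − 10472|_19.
d_19(3, 10472) = 1/361

Step 1 — x − y = 3 − 10472 = -10469. Step 2 — v_19(-10469) = 2 (factor: -10469 = −(19^2 · 29); the sign does not affect v_p). Step 3 — |x − y|_19 = 19^{-2} = 1/361.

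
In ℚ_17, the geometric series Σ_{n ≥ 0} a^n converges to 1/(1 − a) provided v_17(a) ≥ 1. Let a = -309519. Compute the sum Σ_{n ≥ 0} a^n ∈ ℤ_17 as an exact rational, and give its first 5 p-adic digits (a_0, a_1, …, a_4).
Σ a^n = 1/(1 − a) = 1/309520;  first 5 digits = (1, 0, 0, 5, 13)

v_17(a) = 3 ≥ 1, so the series converges in ℤ_17 to 1/(1 − a) = 1/(1 − (-309519)) = 1/309520. Expand this rational in ℤ_17: compute digits iteratively via d_i = x_i mod 17, x_{i+1} = (x_i − d_i)/17. The first 5 digits are (1, 0, 0, 5, 13).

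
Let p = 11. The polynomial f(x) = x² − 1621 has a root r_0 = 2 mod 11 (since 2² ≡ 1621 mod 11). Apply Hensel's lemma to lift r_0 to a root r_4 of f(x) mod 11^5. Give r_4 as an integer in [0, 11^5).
r_4 = 137469 (mod 161051)

Hensel's recurrence: r_{i+1} = r_i − f(r_i)·(f′(r_i))^{-1} mod 11^{i+2}, with f′(x) = 2x. Iterate:
  r_0 = 2 (mod 11)
  r_1 = 13 (mod 121)
  r_2 = 376 (mod 1331)
  r_3 = 5700 (mod 14641)
  r_4 = 137469 (mod 161051)
Final: r_4 = 137469, and one checks f(r_4) ≡ 0 mod 11^5.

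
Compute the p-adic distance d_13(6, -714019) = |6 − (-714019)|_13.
d_13(6, -714019) = 1/28561

Step 1 — x − y = 6 − (-714019) = 714025. Step 2 — v_13(714025) = 4 (factor: 714025 = (13^4 · 25); the sign does not affect v_p). Step 3 — |x − y|_13 = 13^{-4} = 1/28561.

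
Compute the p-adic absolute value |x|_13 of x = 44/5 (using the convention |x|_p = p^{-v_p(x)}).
|44/5|_13 = 1

Step 1 — compute v_13(x) by factoring powers of 13 out of the numerator and denominator: v_13(44/5) = 0. Step 2 — apply |x|_p = p^{-v_p(x)} = 13^{0} = 1.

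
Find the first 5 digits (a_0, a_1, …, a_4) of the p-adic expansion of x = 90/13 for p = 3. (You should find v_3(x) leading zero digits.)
(a_0, …, a_4) = (0, 0, 1, 2, 0)

v_3(90/13) = 2, so a_0 = ... = a_1 = 0. Factor out: x = 3^2 · u with u = 10/13 a unit in ℤ_3. Expand u iteratively via a_{v+i} = u_i mod 3, u_{i+1} = (u_i − a_{v+i})/3:
  u_0 = 10/13;  a_2 = 1;  u_1 = (u_0 − 1)/3 = -1/13
  u_1 = -1/13;  a_3 = 2;  u_2 = (u_1 − 2)/3 = -9/13
  u_2 = -9/13;  a_4 = 0;  u_3 = (u_2 − 0)/3 = -3/13
Digits: (0, 0, 1, 2, 0).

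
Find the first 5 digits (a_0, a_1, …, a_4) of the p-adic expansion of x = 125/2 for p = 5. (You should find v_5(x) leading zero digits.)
(a_0, …, a_4) = (0, 0, 0, 3, 2)

v_5(125/2) = 3, so a_0 = ... = a_2 = 0. Factor out: x = 5^3 · u with u = 1/2 a unit in ℤ_5. Expand u iteratively via a_{v+i} = u_i mod 5, u_{i+1} = (u_i − a_{v+i})/5:
  u_0 = 1/2;  a_3 = 3;  u_1 = (u_0 − 3)/5 = -1/2
  u_1 = -1/2;  a_4 = 2;  u_2 = (u_1 − 2)/5 = -1/2
Digits: (0, 0, 0, 3, 2).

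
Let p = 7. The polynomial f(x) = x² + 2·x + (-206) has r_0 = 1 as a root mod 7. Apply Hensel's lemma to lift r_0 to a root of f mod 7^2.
r_1 = 15 (mod 49)

Hensel: r_{i+1} = r_i − f(r_i)·(f′(r_i))^{-1} mod 7^{i+2}, f′(x) = 2x + 2. Iterate:
  r_0 = 1 (mod 7)
  r_1 = 15 (mod 49)
Final: r = 15 satisfies f(r) ≡ 0 mod 7^2.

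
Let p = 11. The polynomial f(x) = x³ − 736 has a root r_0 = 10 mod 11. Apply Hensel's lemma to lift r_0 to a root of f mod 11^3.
r_2 = 406 (mod 1331)

Hensel: r_{i+1} = r_i − f(r_i)/f′(r_i) mod 11^{i+2}, where f′(x) = 3x². Iterate:
  r_0 = 10 (mod 11)
  r_1 = 43 (mod 121)
  r_2 = 406 (mod 1331)
Final: r = 406 with f(r) ≡ 0 mod 11^3.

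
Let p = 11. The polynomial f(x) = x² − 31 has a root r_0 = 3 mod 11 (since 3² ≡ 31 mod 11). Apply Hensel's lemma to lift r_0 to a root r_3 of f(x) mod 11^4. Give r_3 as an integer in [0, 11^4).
r_3 = 5008 (mod 14641)

Hensel's recurrence: r_{i+1} = r_i − f(r_i)·(f′(r_i))^{-1} mod 11^{i+2}, with f′(x) = 2x. Iterate:
  r_0 = 3 (mod 11)
  r_1 = 47 (mod 121)
  r_2 = 1015 (mod 1331)
  r_3 = 5008 (mod 14641)
Final: r_3 = 5008, and one checks f(r_3) ≡ 0 mod 11^4.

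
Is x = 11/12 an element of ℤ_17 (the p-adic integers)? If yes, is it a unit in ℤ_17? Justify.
x ∈ ℤ_17^× (unit); v_17(x) = 0

ℤ_17 = {x ∈ ℚ_17 : v_17(x) ≥ 0} and ℤ_17^× = {x ∈ ℤ_17 : v_17(x) = 0}. Here v_17(11/12) = v_17(num) − v_17(den) = 0; compare against these criteria.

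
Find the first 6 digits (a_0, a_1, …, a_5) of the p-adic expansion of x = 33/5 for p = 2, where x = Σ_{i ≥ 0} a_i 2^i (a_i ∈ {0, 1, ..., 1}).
(a_0, …, a_5) = (1, 0, 1, 1, 0, 1)

v_2(33/5) = 0 (numerator and denominator both coprime to 2), so x ∈ ℤ_2^×. Compute digits iteratively via a_i = x_i mod 2, x_{i+1} = (x_i − a_i)/2, with x_0 = x:
  x_0 = 33/5;  a_0 = 1;  x_1 = (x_0 − 1)/2 = 14/5
  x_1 = 14/5;  a_1 = 0;  x_2 = (x_1 − 0)/2 = 7/5
  x_2 = 7/5;  a_2 = 1;  x_3 = (x_2 − 1)/2 = 1/5
  x_3 = 1/5;  a_3 = 1;  x_4 = (x_3 − 1)/2 = -2/5
  x_4 = -2/5;  a_4 = 0;  x_5 = (x_4 − 0)/2 = -1/5
  x_5 = -1/5;  a_5 = 1;  x_6 = (x_5 − 1)/2 = -3/5
Digits: (1, 0, 1, 1, 0, 1).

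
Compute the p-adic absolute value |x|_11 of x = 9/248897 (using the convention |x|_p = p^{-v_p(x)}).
|9/248897|_11 = 14641

Step 1 — compute v_11(x) by factoring powers of 11 out of the numerator and denominator: v_11(9/248897) = -4. Step 2 — apply |x|_p = p^{-v_p(x)} = 11^{4} = 14641.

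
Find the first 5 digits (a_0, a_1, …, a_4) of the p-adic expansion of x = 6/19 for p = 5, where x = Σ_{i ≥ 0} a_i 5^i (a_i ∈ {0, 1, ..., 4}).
(a_0, …, a_4) = (4, 4, 3, 0, 3)

v_5(6/19) = 0 (numerator and denominator both coprime to 5), so x ∈ ℤ_5^×. Compute digits iteratively via a_i = x_i mod 5, x_{i+1} = (x_i − a_i)/5, with x_0 = x:
  x_0 = 6/19;  a_0 = 4;  x_1 = (x_0 − 4)/5 = -14/19
  x_1 = -14/19;  a_1 = 4;  x_2 = (x_1 − 4)/5 = -18/19
  x_2 = -18/19;  a_2 = 3;  x_3 = (x_2 − 3)/5 = -15/19
  x_3 = -15/19;  a_3 = 0;  x_4 = (x_3 − 0)/5 = -3/19
  x_4 = -3/19;  a_4 = 3;  x_5 = (x_4 − 3)/5 = -12/19
Digits: (4, 4, 3, 0, 3).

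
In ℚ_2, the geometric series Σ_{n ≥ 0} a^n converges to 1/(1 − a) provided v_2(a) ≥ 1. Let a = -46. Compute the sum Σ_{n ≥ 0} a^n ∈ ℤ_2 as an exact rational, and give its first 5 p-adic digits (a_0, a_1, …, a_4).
Σ a^n = 1/(1 − a) = 1/47;  first 5 digits = (1, 1, 1, 1, 0)

v_2(a) = 1 ≥ 1, so the series converges in ℤ_2 to 1/(1 − a) = 1/(1 − (-46)) = 1/47. Expand this rational in ℤ_2: compute digits iteratively via d_i = x_i mod 2, x_{i+1} = (x_i − d_i)/2. The first 5 digits are (1, 1, 1, 1, 0).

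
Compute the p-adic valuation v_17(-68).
v_17(-68) = 1

v_17(n) is the largest exponent k such that 17^k divides n. Factor out: -68 = -17^1 · 4. (Sign doesn't affect v_p.) So v_17(-68) = 1.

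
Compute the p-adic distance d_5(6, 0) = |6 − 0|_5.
d_5(6, 0) = 1

Step 1 — x − y = 6 − 0 = 6. Step 2 — v_5(6) = 0 (factor: 6 = (5^0 · 6); the sign does not affect v_p). Step 3 — |x − y|_5 = 5^{0} = 1.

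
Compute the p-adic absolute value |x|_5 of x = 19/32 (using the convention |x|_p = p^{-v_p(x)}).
|19/32|_5 = 1

Step 1 — compute v_5(x) by factoring powers of 5 out of the numerator and denominator: v_5(19/32) = 0. Step 2 — apply |x|_p = p^{-v_p(x)} = 5^{0} = 1.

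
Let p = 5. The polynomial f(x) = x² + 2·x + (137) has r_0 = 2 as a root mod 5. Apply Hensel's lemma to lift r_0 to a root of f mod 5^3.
r_2 = 57 (mod 125)

Hensel: r_{i+1} = r_i − f(r_i)·(f′(r_i))^{-1} mod 5^{i+2}, f′(x) = 2x + 2. Iterate:
  r_0 = 2 (mod 5)
  r_1 = 7 (mod 25)
  r_2 = 57 (mod 125)
Final: r = 57 satisfies f(r) ≡ 0 mod 5^3.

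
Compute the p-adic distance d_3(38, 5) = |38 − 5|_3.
d_3(38, 5) = 1/3

Step 1 — x − y = 38 − 5 = 33. Step 2 — v_3(33) = 1 (factor: 33 = (3^1 · 11); the sign does not affect v_p). Step 3 — |x − y|_3 = 3^{-1} = 1/3.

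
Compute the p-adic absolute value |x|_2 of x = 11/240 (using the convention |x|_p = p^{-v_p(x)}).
|11/240|_2 = 16

Step 1 — compute v_2(x) by factoring powers of 2 out of the numerator and denominator: v_2(11/240) = -4. Step 2 — apply |x|_p = p^{-v_p(x)} = 2^{4} = 16.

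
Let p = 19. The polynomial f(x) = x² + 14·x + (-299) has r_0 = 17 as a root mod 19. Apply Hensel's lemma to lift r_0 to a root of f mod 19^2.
r_1 = 283 (mod 361)

Hensel: r_{i+1} = r_i − f(r_i)·(f′(r_i))^{-1} mod 19^{i+2}, f′(x) = 2x + 14. Iterate:
  r_0 = 17 (mod 19)
  r_1 = 283 (mod 361)
Final: r = 283 satisfies f(r) ≡ 0 mod 19^2.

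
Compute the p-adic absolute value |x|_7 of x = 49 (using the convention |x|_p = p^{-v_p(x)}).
|49|_7 = 1/49

Step 1 — compute v_7(x) by factoring powers of 7 out of the numerator and denominator: v_7(49) = 2. Step 2 — apply |x|_p = p^{-v_p(x)} = 7^{-2} = 1/49.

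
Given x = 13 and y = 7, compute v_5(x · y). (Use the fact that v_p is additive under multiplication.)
v_5(91) = 0

v_p(x) = 0 (factor: 13 = 5^0 · 13); v_p(y) = 0 (factor: 7 = 5^0 · 7). Additivity: v_p(xy) = v_p(x) + v_p(y) = 0 + 0 = 0. (Direct check: xy = 91 = 5^0 · (91).)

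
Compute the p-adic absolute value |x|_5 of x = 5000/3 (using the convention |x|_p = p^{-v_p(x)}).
|5000/3|_5 = 1/625

Step 1 — compute v_5(x) by factoring powers of 5 out of the numerator and denominator: v_5(5000/3) = 4. Step 2 — apply |x|_p = p^{-v_p(x)} = 5^{-4} = 1/625.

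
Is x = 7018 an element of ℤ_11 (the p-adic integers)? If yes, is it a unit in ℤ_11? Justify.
x ∈ ℤ_11 but not a unit; v_11(x) = 2 > 0

ℤ_11 = {x ∈ ℚ_11 : v_11(x) ≥ 0} and ℤ_11^× = {x ∈ ℤ_11 : v_11(x) = 0}. Here v_11(7018) = v_11(num) − v_11(den) = 2; compare against these criteria.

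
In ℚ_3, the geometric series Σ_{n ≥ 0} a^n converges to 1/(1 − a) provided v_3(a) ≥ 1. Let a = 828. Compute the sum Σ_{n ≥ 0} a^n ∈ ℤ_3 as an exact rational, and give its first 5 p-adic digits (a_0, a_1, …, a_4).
Σ a^n = 1/(1 − a) = -1/827;  first 5 digits = (1, 0, 2, 0, 2)

v_3(a) = 2 ≥ 1, so the series converges in ℤ_3 to 1/(1 − a) = 1/(1 − 828) = -1/827. Expand this rational in ℤ_3: compute digits iteratively via d_i = x_i mod 3, x_{i+1} = (x_i − d_i)/3. The first 5 digits are (1, 0, 2, 0, 2).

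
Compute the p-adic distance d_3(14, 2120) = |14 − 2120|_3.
d_3(14, 2120) = 1/81

Step 1 — x − y = 14 − 2120 = -2106. Step 2 — v_3(-2106) = 4 (factor: -2106 = −(3^4 · 26); the sign does not affect v_p). Step 3 — |x − y|_3 = 3^{-4} = 1/81.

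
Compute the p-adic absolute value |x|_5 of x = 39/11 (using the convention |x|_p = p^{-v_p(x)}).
|39/11|_5 = 1

Step 1 — compute v_5(x) by factoring powers of 5 out of the numerator and denominator: v_5(39/11) = 0. Step 2 — apply |x|_p = p^{-v_p(x)} = 5^{0} = 1.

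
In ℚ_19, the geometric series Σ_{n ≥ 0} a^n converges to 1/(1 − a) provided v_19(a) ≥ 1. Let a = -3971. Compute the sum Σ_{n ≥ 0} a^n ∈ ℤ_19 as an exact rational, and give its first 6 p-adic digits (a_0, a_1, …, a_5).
Σ a^n = 1/(1 − a) = 1/3972;  first 6 digits = (1, 0, 8, 18, 6, 6)

v_19(a) = 2 ≥ 1, so the series converges in ℤ_19 to 1/(1 − a) = 1/(1 − (-3971)) = 1/3972. Expand this rational in ℤ_19: compute digits iteratively via d_i = x_i mod 19, x_{i+1} = (x_i − d_i)/19. The first 6 digits are (1, 0, 8, 18, 6, 6).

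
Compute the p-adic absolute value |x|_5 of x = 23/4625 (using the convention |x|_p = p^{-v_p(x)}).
|23/4625|_5 = 125

Step 1 — compute v_5(x) by factoring powers of 5 out of the numerator and denominator: v_5(23/4625) = -3. Step 2 — apply |x|_p = p^{-v_p(x)} = 5^{3} = 125.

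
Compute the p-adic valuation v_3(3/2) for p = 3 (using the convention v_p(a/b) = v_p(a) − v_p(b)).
v_3(3/2) = 1

Factor powers of 3 from the numerator and denominator of the reduced fraction: 3 = 3^1 · 1 and 2 = 3^0 · 2. Apply v_p(a/b) = v_p(a) − v_p(b): v_3(3/2) = 1 − 0 = 1.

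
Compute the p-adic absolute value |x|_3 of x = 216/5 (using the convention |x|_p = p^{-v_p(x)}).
|216/5|_3 = 1/27

Step 1 — compute v_3(x) by factoring powers of 3 out of the numerator and denominator: v_3(216/5) = 3. Step 2 — apply |x|_p = p^{-v_p(x)} = 3^{-3} = 1/27.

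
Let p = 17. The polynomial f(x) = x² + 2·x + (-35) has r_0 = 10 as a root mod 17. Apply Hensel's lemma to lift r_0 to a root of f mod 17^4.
r_3 = 83514 (mod 83521)

Hensel: r_{i+1} = r_i − f(r_i)·(f′(r_i))^{-1} mod 17^{i+2}, f′(x) = 2x + 2. Iterate:
  r_0 = 10 (mod 17)
  r_1 = 282 (mod 289)
  r_2 = 4906 (mod 4913)
  r_3 = 83514 (mod 83521)
Final: r = 83514 satisfies f(r) ≡ 0 mod 17^4.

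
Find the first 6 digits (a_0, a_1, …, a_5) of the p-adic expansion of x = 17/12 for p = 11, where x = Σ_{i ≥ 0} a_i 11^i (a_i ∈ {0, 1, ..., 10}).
(a_0, …, a_5) = (6, 6, 4, 6, 4, 6)

v_11(17/12) = 0 (numerator and denominator both coprime to 11), so x ∈ ℤ_11^×. Compute digits iteratively via a_i = x_i mod 11, x_{i+1} = (x_i − a_i)/11, with x_0 = x:
  x_0 = 17/12;  a_0 = 6;  x_1 = (x_0 − 6)/11 = -5/12
  x_1 = -5/12;  a_1 = 6;  x_2 = (x_1 − 6)/11 = -7/12
  x_2 = -7/12;  a_2 = 4;  x_3 = (x_2 − 4)/11 = -5/12
  x_3 = -5/12;  a_3 = 6;  x_4 = (x_3 − 6)/11 = -7/12
  x_4 = -7/12;  a_4 = 4;  x_5 = (x_4 − 4)/11 = -5/12
  x_5 = -5/12;  a_5 = 6;  x_6 = (x_5 − 6)/11 = -7/12
Digits: (6, 6, 4, 6, 4, 6).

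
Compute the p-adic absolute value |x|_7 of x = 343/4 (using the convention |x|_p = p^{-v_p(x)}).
|343/4|_7 = 1/343

Step 1 — compute v_7(x) by factoring powers of 7 out of the numerator and denominator: v_7(343/4) = 3. Step 2 — apply |x|_p = p^{-v_p(x)} = 7^{-3} = 1/343.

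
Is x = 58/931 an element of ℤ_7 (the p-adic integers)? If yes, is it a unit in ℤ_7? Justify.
x ∉ ℤ_7 (v_7(x) = -2 < 0)

ℤ_7 = {x ∈ ℚ_7 : v_7(x) ≥ 0} and ℤ_7^× = {x ∈ ℤ_7 : v_7(x) = 0}. Here v_7(58/931) = v_7(num) − v_7(den) = -2; compare against these criteria.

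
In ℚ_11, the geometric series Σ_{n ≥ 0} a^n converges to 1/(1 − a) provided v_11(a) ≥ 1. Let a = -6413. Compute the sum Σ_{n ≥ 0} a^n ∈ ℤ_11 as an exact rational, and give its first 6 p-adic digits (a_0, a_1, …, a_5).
Σ a^n = 1/(1 − a) = 1/6414;  first 6 digits = (1, 0, 2, 6, 3, 2)

v_11(a) = 2 ≥ 1, so the series converges in ℤ_11 to 1/(1 − a) = 1/(1 − (-6413)) = 1/6414. Expand this rational in ℤ_11: compute digits iteratively via d_i = x_i mod 11, x_{i+1} = (x_i − d_i)/11. The first 6 digits are (1, 0, 2, 6, 3, 2).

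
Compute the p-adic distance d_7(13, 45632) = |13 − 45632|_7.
d_7(13, 45632) = 1/2401

Step 1 — x − y = 13 − 45632 = -45619. Step 2 — v_7(-45619) = 4 (factor: -45619 = −(7^4 · 19); the sign does not affect v_p). Step 3 — |x − y|_7 = 7^{-4} = 1/2401.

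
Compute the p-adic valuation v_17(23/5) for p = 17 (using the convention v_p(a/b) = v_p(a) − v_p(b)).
v_17(23/5) = 0

Factor powers of 17 from the numerator and denominator of the reduced fraction: 23 = 17^0 · 23 and 5 = 17^0 · 5. Apply v_p(a/b) = v_p(a) − v_p(b): v_17(23/5) = 0 − 0 = 0.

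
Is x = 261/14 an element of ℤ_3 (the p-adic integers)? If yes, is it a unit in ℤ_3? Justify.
x ∈ ℤ_3 but not a unit; v_3(x) = 2 > 0

ℤ_3 = {x ∈ ℚ_3 : v_3(x) ≥ 0} and ℤ_3^× = {x ∈ ℤ_3 : v_3(x) = 0}. Here v_3(261/14) = v_3(num) − v_3(den) = 2; compare against these criteria.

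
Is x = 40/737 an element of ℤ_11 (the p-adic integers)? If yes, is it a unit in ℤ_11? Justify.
x ∉ ℤ_11 (v_11(x) = -1 < 0)

ℤ_11 = {x ∈ ℚ_11 : v_11(x) ≥ 0} and ℤ_11^× = {x ∈ ℤ_11 : v_11(x) = 0}. Here v_11(40/737) = v_11(num) − v_11(den) = -1; compare against these criteria.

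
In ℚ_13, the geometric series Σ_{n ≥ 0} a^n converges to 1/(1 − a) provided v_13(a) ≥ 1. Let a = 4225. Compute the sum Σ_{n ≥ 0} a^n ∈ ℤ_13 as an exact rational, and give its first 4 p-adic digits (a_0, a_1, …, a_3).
Σ a^n = 1/(1 − a) = -1/4224;  first 4 digits = (1, 0, 12, 1)

v_13(a) = 2 ≥ 1, so the series converges in ℤ_13 to 1/(1 − a) = 1/(1 − 4225) = -1/4224. Expand this rational in ℤ_13: compute digits iteratively via d_i = x_i mod 13, x_{i+1} = (x_i − d_i)/13. The first 4 digits are (1, 0, 12, 1).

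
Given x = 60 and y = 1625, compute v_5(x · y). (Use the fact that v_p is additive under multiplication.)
v_5(97500) = 4

v_p(x) = 1 (factor: 60 = 5^1 · 12); v_p(y) = 3 (factor: 1625 = 5^3 · 13). Additivity: v_p(xy) = v_p(x) + v_p(y) = 1 + 3 = 4. (Direct check: xy = 97500 = 5^4 · (156).)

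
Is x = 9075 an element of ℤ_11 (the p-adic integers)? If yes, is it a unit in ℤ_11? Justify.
x ∈ ℤ_11 but not a unit; v_11(x) = 2 > 0

ℤ_11 = {x ∈ ℚ_11 : v_11(x) ≥ 0} and ℤ_11^× = {x ∈ ℤ_11 : v_11(x) = 0}. Here v_11(9075) = v_11(num) − v_11(den) = 2; compare against these criteria.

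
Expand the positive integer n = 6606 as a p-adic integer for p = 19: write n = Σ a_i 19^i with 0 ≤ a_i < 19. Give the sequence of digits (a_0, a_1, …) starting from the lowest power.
(a_0, a_1, …) = (13, 5, 18)

Repeated division by 19 gives the digits low-to-high: 6606 = 13 + 5·19^1 + 18·19^2. Digit sequence: (13, 5, 18).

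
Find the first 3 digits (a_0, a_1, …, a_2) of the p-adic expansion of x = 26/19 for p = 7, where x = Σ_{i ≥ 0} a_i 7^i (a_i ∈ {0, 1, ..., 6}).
(a_0, …, a_2) = (1, 3, 4)

v_7(26/19) = 0 (numerator and denominator both coprime to 7), so x ∈ ℤ_7^×. Compute digits iteratively via a_i = x_i mod 7, x_{i+1} = (x_i − a_i)/7, with x_0 = x:
  x_0 = 26/19;  a_0 = 1;  x_1 = (x_0 − 1)/7 = 1/19
  x_1 = 1/19;  a_1 = 3;  x_2 = (x_1 − 3)/7 = -8/19
  x_2 = -8/19;  a_2 = 4;  x_3 = (x_2 − 4)/7 = -12/19
Digits: (1, 3, 4).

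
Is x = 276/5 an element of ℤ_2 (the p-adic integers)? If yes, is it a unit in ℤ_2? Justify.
x ∈ ℤ_2 but not a unit; v_2(x) = 2 > 0

ℤ_2 = {x ∈ ℚ_2 : v_2(x) ≥ 0} and ℤ_2^× = {x ∈ ℤ_2 : v_2(x) = 0}. Here v_2(276/5) = v_2(num) − v_2(den) = 2; compare against these criteria.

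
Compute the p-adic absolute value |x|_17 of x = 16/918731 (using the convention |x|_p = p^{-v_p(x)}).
|16/918731|_17 = 83521

Step 1 — compute v_17(x) by factoring powers of 17 out of the numerator and denominator: v_17(16/918731) = -4. Step 2 — apply |x|_p = p^{-v_p(x)} = 17^{4} = 83521.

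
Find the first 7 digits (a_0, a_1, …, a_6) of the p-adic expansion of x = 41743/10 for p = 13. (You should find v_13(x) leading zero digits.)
(a_0, …, a_6) = (0, 0, 0, 11, 11, 3, 1)

v_13(41743/10) = 3, so a_0 = ... = a_2 = 0. Factor out: x = 13^3 · u with u = 19/10 a unit in ℤ_13. Expand u iteratively via a_{v+i} = u_i mod 13, u_{i+1} = (u_i − a_{v+i})/13:
  u_0 = 19/10;  a_3 = 11;  u_1 = (u_0 − 11)/13 = -7/10
  u_1 = -7/10;  a_4 = 11;  u_2 = (u_1 − 11)/13 = -9/10
  u_2 = -9/10;  a_5 = 3;  u_3 = (u_2 − 3)/13 = -3/10
  u_3 = -3/10;  a_6 = 1;  u_4 = (u_3 − 1)/13 = -1/10
Digits: (0, 0, 0, 11, 11, 3, 1).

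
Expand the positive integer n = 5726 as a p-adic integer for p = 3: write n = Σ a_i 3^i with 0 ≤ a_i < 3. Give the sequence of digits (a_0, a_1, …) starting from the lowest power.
(a_0, a_1, …) = (2, 0, 0, 2, 1, 2, 1, 2)

Repeated division by 3 gives the digits low-to-high: 5726 = 2 + 2·3^3 + 1·3^4 + 2·3^5 + 1·3^6 + 2·3^7. Digit sequence: (2, 0, 0, 2, 1, 2, 1, 2).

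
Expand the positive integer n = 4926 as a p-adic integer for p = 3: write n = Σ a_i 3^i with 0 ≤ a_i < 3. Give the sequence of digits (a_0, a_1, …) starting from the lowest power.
(a_0, a_1, …) = (0, 1, 1, 2, 0, 2, 0, 2)

Repeated division by 3 gives the digits low-to-high: 4926 = 1·3^1 + 1·3^2 + 2·3^3 + 2·3^5 + 2·3^7. Digit sequence: (0, 1, 1, 2, 0, 2, 0, 2).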